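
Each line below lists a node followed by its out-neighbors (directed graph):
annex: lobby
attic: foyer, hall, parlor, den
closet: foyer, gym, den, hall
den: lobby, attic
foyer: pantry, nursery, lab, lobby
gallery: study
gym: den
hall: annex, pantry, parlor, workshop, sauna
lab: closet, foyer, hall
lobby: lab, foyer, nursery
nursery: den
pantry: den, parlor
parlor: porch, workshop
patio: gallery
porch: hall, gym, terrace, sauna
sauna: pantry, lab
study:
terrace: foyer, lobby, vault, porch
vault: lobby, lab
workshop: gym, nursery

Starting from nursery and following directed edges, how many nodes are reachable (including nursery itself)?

BFS from nursery visits: nursery, den, lobby, attic, lab, foyer, hall, parlor, closet, pantry, annex, workshop, sauna, porch, gym, terrace, vault
Reachable nodes: 17 of 20 total.

17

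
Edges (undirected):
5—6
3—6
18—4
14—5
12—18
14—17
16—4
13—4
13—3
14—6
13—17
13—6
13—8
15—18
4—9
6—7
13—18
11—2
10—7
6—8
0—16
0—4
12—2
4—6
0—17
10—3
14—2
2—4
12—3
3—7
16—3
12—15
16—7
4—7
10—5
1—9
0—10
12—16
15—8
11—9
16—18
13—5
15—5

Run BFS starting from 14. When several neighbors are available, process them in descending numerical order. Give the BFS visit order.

Visit 14; enqueue 17, 6, 5, 2 → queue [17, 6, 5, 2]
Visit 17; enqueue 13, 0 → queue [6, 5, 2, 13, 0]
Visit 6; enqueue 8, 7, 4, 3 → queue [5, 2, 13, 0, 8, 7, 4, 3]
Visit 5; enqueue 15, 10 → queue [2, 13, 0, 8, 7, 4, 3, 15, 10]
Visit 2; enqueue 12, 11 → queue [13, 0, 8, 7, 4, 3, 15, 10, 12, 11]
Visit 13; enqueue 18 → queue [0, 8, 7, 4, 3, 15, 10, 12, 11, 18]
Visit 0; enqueue 16 → queue [8, 7, 4, 3, 15, 10, 12, 11, 18, 16]
Visit 8 → queue [7, 4, 3, 15, 10, 12, 11, 18, 16]
Visit 7 → queue [4, 3, 15, 10, 12, 11, 18, 16]
Visit 4; enqueue 9 → queue [3, 15, 10, 12, 11, 18, 16, 9]
Visit 3 → queue [15, 10, 12, 11, 18, 16, 9]
Visit 15 → queue [10, 12, 11, 18, 16, 9]
Visit 10 → queue [12, 11, 18, 16, 9]
Visit 12 → queue [11, 18, 16, 9]
Visit 11 → queue [18, 16, 9]
Visit 18 → queue [16, 9]
Visit 16 → queue [9]
Visit 9; enqueue 1 → queue [1]
Visit 1 → queue []

14 -> 17 -> 6 -> 5 -> 2 -> 13 -> 0 -> 8 -> 7 -> 4 -> 3 -> 15 -> 10 -> 12 -> 11 -> 18 -> 16 -> 9 -> 1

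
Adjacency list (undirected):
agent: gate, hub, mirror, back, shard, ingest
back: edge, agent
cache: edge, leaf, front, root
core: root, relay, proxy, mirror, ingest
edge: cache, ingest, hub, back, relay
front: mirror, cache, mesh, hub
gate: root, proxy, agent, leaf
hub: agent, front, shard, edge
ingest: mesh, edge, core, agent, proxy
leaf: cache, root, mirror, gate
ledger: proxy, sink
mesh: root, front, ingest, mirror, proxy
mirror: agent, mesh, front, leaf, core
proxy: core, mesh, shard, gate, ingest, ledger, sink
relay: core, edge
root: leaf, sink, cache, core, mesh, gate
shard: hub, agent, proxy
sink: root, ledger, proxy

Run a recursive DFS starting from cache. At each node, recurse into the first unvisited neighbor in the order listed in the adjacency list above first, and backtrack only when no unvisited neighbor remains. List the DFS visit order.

cache -> edge -> ingest -> mesh -> root -> leaf -> mirror -> agent -> gate -> proxy -> core -> relay -> shard -> hub -> front -> ledger -> sink -> back

Visit cache
cache → edge
edge → ingest
ingest → mesh
mesh → root
root → leaf
leaf → mirror
mirror → agent
agent → gate
gate → proxy
proxy → core
core → relay
proxy → shard
shard → hub
hub → front
proxy → ledger
ledger → sink
agent → back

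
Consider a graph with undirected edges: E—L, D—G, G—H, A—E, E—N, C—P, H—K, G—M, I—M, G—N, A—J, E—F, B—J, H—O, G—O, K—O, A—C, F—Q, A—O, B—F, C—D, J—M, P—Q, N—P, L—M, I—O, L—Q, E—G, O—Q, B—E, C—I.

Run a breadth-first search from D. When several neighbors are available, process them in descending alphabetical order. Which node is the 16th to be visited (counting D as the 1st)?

F

Visit D; enqueue G, C → queue [G, C]
Visit G; enqueue O, N, M, H, E → queue [C, O, N, M, H, E]
Visit C; enqueue P, I, A → queue [O, N, M, H, E, P, I, A]
Visit O; enqueue Q, K → queue [N, M, H, E, P, I, A, Q, K]
Visit N → queue [M, H, E, P, I, A, Q, K]
Visit M; enqueue L, J → queue [H, E, P, I, A, Q, K, L, J]
Visit H → queue [E, P, I, A, Q, K, L, J]
Visit E; enqueue F, B → queue [P, I, A, Q, K, L, J, F, B]
Visit P → queue [I, A, Q, K, L, J, F, B]
Visit I → queue [A, Q, K, L, J, F, B]
Visit A → queue [Q, K, L, J, F, B]
Visit Q → queue [K, L, J, F, B]
Visit K → queue [L, J, F, B]
Visit L → queue [J, F, B]
Visit J → queue [F, B]
Visit F → queue [B]
Visit B → queue []

Visit order: D, G, C, O, N, M, H, E, P, I, A, Q, K, L, J, F, B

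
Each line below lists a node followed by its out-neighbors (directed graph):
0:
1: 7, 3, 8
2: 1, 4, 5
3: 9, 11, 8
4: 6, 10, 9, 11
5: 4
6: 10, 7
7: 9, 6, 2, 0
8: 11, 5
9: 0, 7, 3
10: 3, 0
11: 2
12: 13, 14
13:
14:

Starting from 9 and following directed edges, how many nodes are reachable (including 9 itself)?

BFS from 9 visits: 9, 7, 3, 0, 6, 2, 11, 8, 10, 5, 4, 1
Reachable nodes: 12 of 15 total.

12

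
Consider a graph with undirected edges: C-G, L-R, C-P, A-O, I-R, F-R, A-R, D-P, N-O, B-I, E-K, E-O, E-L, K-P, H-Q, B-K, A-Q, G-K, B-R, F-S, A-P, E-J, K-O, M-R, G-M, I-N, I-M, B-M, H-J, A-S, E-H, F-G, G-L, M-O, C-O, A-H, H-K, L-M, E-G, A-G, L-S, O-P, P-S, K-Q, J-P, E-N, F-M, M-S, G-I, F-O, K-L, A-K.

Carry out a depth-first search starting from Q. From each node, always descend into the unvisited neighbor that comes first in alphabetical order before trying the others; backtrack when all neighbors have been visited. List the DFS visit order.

Visit Q
Q → A
A → G
G → C
C → O
O → E
E → H
H → J
J → P
P → D
P → K
K → B
B → I
I → M
M → F
F → R
R → L
L → S
I → N

Q -> A -> G -> C -> O -> E -> H -> J -> P -> D -> K -> B -> I -> M -> F -> R -> L -> S -> N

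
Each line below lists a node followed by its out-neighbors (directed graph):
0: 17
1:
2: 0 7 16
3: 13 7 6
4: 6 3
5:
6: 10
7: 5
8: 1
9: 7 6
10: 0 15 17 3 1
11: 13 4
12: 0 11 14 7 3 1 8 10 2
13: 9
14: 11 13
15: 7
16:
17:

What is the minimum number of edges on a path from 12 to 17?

2

Level 0: 12
Level 1: 0, 1, 2, 3, 7, 8, 10, 11, 14
Level 2: 4, 5, 6, 13, 15, 16, 17
Level 3: 9
17 first appears at level 2.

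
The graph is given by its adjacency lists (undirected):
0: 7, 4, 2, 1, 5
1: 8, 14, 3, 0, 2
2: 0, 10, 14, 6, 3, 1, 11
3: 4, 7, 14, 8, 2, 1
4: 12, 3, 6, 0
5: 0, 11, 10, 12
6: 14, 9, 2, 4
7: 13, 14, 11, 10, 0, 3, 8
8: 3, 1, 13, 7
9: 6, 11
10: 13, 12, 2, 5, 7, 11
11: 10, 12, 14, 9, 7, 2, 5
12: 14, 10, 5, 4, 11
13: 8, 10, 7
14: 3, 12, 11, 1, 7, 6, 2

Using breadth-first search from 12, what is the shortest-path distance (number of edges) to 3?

Level 0: 12
Level 1: 4, 5, 10, 11, 14
Level 2: 0, 1, 2, 3, 6, 7, 9, 13
Level 3: 8
3 first appears at level 2.

2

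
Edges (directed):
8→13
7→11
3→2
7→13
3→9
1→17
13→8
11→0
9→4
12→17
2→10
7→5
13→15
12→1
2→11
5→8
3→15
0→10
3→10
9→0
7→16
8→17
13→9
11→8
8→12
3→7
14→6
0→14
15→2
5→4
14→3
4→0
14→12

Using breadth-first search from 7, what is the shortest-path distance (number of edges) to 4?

2

Level 0: 7
Level 1: 5, 11, 13, 16
Level 2: 0, 4, 8, 9, 15
Level 3: 2, 10, 12, 14, 17
Level 4: 1, 3, 6
4 first appears at level 2.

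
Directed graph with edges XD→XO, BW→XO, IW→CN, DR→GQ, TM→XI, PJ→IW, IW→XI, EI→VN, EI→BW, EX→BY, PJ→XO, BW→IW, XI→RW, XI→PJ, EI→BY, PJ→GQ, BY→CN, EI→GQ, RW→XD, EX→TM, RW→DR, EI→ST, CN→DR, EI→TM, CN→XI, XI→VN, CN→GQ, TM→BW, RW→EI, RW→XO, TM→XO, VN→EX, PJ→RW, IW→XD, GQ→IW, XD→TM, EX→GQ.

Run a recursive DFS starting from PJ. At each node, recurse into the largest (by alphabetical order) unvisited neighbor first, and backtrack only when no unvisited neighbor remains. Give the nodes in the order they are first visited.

Visit PJ
PJ → XO
PJ → RW
RW → XD
XD → TM
TM → XI
XI → VN
VN → EX
EX → GQ
GQ → IW
IW → CN
CN → DR
EX → BY
TM → BW
RW → EI
EI → ST

PJ -> XO -> RW -> XD -> TM -> XI -> VN -> EX -> GQ -> IW -> CN -> DR -> BY -> BW -> EI -> ST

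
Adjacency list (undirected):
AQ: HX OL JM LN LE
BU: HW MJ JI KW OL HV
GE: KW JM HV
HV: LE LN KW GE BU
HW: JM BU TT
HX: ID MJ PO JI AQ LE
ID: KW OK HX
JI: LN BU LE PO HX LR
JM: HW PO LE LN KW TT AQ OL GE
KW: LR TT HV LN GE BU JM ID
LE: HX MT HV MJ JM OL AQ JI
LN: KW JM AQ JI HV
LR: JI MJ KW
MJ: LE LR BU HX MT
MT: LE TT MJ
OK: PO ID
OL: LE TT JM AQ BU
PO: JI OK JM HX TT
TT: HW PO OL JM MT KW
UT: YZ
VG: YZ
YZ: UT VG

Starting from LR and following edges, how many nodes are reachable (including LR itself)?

19

BFS from LR visits: LR, JI, MJ, KW, LN, BU, LE, PO, HX, MT, TT, HV, GE, JM, ID, AQ, HW, OL, OK
Reachable nodes: 19 of 22 total.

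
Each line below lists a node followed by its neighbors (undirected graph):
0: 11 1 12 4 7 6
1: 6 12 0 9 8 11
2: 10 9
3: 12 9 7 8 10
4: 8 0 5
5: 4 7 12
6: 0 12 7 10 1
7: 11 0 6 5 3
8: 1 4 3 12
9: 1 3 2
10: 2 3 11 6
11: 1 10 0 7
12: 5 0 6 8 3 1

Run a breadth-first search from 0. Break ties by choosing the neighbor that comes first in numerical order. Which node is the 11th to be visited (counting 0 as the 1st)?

10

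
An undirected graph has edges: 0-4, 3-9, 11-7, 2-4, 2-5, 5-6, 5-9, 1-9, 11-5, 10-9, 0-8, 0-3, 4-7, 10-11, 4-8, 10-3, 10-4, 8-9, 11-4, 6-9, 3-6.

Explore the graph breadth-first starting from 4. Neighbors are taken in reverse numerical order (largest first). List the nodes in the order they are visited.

Visit 4; enqueue 11, 10, 8, 7, 2, 0 → queue [11, 10, 8, 7, 2, 0]
Visit 11; enqueue 5 → queue [10, 8, 7, 2, 0, 5]
Visit 10; enqueue 9, 3 → queue [8, 7, 2, 0, 5, 9, 3]
Visit 8 → queue [7, 2, 0, 5, 9, 3]
Visit 7 → queue [2, 0, 5, 9, 3]
Visit 2 → queue [0, 5, 9, 3]
Visit 0 → queue [5, 9, 3]
Visit 5; enqueue 6 → queue [9, 3, 6]
Visit 9; enqueue 1 → queue [3, 6, 1]
Visit 3 → queue [6, 1]
Visit 6 → queue [1]
Visit 1 → queue []

4 -> 11 -> 10 -> 8 -> 7 -> 2 -> 0 -> 5 -> 9 -> 3 -> 6 -> 1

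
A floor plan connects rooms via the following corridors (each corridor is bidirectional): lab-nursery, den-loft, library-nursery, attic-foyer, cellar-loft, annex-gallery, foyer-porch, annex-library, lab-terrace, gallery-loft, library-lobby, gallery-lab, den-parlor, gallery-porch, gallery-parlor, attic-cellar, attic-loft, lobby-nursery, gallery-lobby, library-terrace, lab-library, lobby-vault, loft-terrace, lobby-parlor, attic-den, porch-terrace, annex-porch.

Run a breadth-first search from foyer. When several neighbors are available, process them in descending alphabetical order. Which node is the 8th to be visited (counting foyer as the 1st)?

den

Visit foyer; enqueue porch, attic → queue [porch, attic]
Visit porch; enqueue terrace, gallery, annex → queue [attic, terrace, gallery, annex]
Visit attic; enqueue loft, den, cellar → queue [terrace, gallery, annex, loft, den, cellar]
Visit terrace; enqueue library, lab → queue [gallery, annex, loft, den, cellar, library, lab]
Visit gallery; enqueue parlor, lobby → queue [annex, loft, den, cellar, library, lab, parlor, lobby]
Visit annex → queue [loft, den, cellar, library, lab, parlor, lobby]
Visit loft → queue [den, cellar, library, lab, parlor, lobby]
Visit den → queue [cellar, library, lab, parlor, lobby]
Visit cellar → queue [library, lab, parlor, lobby]
Visit library; enqueue nursery → queue [lab, parlor, lobby, nursery]
Visit lab → queue [parlor, lobby, nursery]
Visit parlor → queue [lobby, nursery]
Visit lobby; enqueue vault → queue [nursery, vault]
Visit nursery → queue [vault]
Visit vault → queue []

Visit order: foyer, porch, attic, terrace, gallery, annex, loft, den, cellar, library, lab, parlor, lobby, nursery, vault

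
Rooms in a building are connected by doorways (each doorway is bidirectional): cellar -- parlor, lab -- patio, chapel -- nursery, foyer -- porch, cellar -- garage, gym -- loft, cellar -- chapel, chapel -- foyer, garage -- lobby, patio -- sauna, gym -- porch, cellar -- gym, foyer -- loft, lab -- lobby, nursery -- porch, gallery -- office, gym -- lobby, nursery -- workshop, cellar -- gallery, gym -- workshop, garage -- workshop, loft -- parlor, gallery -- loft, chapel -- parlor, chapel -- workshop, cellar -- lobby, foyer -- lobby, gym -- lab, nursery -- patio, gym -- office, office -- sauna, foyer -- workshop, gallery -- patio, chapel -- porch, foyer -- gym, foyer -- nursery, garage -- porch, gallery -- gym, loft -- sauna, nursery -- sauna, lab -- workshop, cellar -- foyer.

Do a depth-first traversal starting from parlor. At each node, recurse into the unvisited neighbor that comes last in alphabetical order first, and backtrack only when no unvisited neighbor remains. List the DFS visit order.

Visit parlor
parlor → loft
loft → sauna
sauna → patio
patio → nursery
nursery → workshop
workshop → lab
lab → lobby
lobby → gym
gym → porch
porch → garage
garage → cellar
cellar → gallery
gallery → office
cellar → foyer
foyer → chapel

parlor, loft, sauna, patio, nursery, workshop, lab, lobby, gym, porch, garage, cellar, gallery, office, foyer, chapel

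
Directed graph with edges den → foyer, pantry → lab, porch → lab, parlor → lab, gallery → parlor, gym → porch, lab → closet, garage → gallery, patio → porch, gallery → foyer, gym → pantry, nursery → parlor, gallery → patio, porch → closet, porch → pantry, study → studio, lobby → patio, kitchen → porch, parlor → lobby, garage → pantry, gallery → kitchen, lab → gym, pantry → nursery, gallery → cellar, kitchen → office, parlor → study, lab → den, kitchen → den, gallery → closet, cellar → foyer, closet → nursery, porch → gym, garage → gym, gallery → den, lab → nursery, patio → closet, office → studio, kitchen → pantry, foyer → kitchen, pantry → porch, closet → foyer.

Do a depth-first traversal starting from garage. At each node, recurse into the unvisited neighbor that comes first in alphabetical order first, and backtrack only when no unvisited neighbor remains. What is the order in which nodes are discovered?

garage, gallery, cellar, foyer, kitchen, den, office, studio, pantry, lab, closet, nursery, parlor, lobby, patio, porch, gym, study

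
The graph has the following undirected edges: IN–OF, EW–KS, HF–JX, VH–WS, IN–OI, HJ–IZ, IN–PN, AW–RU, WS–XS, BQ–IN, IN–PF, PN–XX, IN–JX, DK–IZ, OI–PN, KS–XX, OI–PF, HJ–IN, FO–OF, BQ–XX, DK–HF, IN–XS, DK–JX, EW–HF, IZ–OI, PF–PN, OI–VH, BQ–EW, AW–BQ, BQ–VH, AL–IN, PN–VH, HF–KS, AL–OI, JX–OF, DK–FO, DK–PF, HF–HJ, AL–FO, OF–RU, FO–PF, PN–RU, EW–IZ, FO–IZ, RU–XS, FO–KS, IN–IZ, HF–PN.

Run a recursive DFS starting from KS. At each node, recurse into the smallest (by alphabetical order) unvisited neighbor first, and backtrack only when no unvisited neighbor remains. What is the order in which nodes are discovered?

Visit KS
KS → EW
EW → BQ
BQ → AW
AW → RU
RU → OF
OF → FO
FO → AL
AL → IN
IN → HJ
HJ → HF
HF → DK
DK → IZ
IZ → OI
OI → PF
PF → PN
PN → VH
VH → WS
WS → XS
PN → XX
DK → JX

KS EW BQ AW RU OF FO AL IN HJ HF DK IZ OI PF PN VH WS XS XX JX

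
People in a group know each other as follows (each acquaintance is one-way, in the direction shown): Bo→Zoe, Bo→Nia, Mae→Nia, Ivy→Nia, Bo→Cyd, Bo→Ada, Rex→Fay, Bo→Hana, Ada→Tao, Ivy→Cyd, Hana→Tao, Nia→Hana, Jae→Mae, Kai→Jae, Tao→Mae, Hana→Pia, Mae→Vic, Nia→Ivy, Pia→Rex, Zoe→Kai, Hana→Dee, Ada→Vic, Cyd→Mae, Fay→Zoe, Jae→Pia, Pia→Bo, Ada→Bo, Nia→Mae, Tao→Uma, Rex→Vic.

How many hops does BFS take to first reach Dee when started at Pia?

Level 0: Pia
Level 1: Bo, Rex
Level 2: Ada, Cyd, Fay, Hana, Nia, Vic, Zoe
Level 3: Dee, Ivy, Kai, Mae, Tao
Level 4: Jae, Uma
Dee first appears at level 3.

3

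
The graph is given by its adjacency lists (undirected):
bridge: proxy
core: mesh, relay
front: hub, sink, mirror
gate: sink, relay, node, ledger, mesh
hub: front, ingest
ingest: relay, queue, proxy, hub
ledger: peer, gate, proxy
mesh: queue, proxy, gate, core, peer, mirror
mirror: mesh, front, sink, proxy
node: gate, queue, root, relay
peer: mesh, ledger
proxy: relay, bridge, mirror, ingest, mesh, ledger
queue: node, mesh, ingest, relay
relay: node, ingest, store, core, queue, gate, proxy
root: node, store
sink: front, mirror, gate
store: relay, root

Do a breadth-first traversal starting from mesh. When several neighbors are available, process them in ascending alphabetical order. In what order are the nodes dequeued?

mesh, core, gate, mirror, peer, proxy, queue, relay, ledger, node, sink, front, bridge, ingest, store, root, hub

Visit mesh; enqueue core, gate, mirror, peer, proxy, queue → queue [core, gate, mirror, peer, proxy, queue]
Visit core; enqueue relay → queue [gate, mirror, peer, proxy, queue, relay]
Visit gate; enqueue ledger, node, sink → queue [mirror, peer, proxy, queue, relay, ledger, node, sink]
Visit mirror; enqueue front → queue [peer, proxy, queue, relay, ledger, node, sink, front]
Visit peer → queue [proxy, queue, relay, ledger, node, sink, front]
Visit proxy; enqueue bridge, ingest → queue [queue, relay, ledger, node, sink, front, bridge, ingest]
Visit queue → queue [relay, ledger, node, sink, front, bridge, ingest]
Visit relay; enqueue store → queue [ledger, node, sink, front, bridge, ingest, store]
Visit ledger → queue [node, sink, front, bridge, ingest, store]
Visit node; enqueue root → queue [sink, front, bridge, ingest, store, root]
Visit sink → queue [front, bridge, ingest, store, root]
Visit front; enqueue hub → queue [bridge, ingest, store, root, hub]
Visit bridge → queue [ingest, store, root, hub]
Visit ingest → queue [store, root, hub]
Visit store → queue [root, hub]
Visit root → queue [hub]
Visit hub → queue []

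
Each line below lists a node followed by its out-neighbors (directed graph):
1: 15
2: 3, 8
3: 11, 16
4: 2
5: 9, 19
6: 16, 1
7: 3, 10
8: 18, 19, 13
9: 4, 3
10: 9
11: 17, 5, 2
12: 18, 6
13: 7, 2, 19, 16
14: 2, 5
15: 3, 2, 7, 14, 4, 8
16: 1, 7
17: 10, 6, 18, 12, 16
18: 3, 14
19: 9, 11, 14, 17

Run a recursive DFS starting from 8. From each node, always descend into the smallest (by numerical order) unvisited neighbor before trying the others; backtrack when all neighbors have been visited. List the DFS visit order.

8 -> 13 -> 2 -> 3 -> 11 -> 5 -> 9 -> 4 -> 19 -> 14 -> 17 -> 6 -> 1 -> 15 -> 7 -> 10 -> 16 -> 12 -> 18

Visit 8
8 → 13
13 → 2
2 → 3
3 → 11
11 → 5
5 → 9
9 → 4
5 → 19
19 → 14
19 → 17
17 → 6
6 → 1
1 → 15
15 → 7
7 → 10
6 → 16
17 → 12
12 → 18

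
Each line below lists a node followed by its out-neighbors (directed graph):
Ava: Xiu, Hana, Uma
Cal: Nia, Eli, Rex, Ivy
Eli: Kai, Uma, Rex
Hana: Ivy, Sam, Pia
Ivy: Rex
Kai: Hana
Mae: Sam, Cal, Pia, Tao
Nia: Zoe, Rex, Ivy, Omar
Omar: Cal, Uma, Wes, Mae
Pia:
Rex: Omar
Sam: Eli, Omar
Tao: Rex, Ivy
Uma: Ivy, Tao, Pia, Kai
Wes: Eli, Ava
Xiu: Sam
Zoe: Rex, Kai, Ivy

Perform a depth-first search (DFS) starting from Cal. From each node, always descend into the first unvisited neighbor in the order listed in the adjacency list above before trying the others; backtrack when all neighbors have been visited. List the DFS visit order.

Visit Cal
Cal → Nia
Nia → Zoe
Zoe → Rex
Rex → Omar
Omar → Uma
Uma → Ivy
Uma → Tao
Uma → Pia
Uma → Kai
Kai → Hana
Hana → Sam
Sam → Eli
Omar → Wes
Wes → Ava
Ava → Xiu
Omar → Mae

Cal Nia Zoe Rex Omar Uma Ivy Tao Pia Kai Hana Sam Eli Wes Ava Xiu Mae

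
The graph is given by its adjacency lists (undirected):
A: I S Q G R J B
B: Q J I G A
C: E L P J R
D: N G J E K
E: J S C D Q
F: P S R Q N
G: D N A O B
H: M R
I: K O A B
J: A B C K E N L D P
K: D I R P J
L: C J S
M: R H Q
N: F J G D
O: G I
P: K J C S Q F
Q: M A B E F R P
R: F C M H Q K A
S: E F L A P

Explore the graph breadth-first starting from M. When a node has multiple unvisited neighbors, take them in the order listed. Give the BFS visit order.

M, R, H, Q, F, C, K, A, B, E, P, S, N, L, J, D, I, G, O

Visit M; enqueue R, H, Q → queue [R, H, Q]
Visit R; enqueue F, C, K, A → queue [H, Q, F, C, K, A]
Visit H → queue [Q, F, C, K, A]
Visit Q; enqueue B, E, P → queue [F, C, K, A, B, E, P]
Visit F; enqueue S, N → queue [C, K, A, B, E, P, S, N]
Visit C; enqueue L, J → queue [K, A, B, E, P, S, N, L, J]
Visit K; enqueue D, I → queue [A, B, E, P, S, N, L, J, D, I]
Visit A; enqueue G → queue [B, E, P, S, N, L, J, D, I, G]
Visit B → queue [E, P, S, N, L, J, D, I, G]
Visit E → queue [P, S, N, L, J, D, I, G]
Visit P → queue [S, N, L, J, D, I, G]
Visit S → queue [N, L, J, D, I, G]
Visit N → queue [L, J, D, I, G]
Visit L → queue [J, D, I, G]
Visit J → queue [D, I, G]
Visit D → queue [I, G]
Visit I; enqueue O → queue [G, O]
Visit G → queue [O]
Visit O → queue []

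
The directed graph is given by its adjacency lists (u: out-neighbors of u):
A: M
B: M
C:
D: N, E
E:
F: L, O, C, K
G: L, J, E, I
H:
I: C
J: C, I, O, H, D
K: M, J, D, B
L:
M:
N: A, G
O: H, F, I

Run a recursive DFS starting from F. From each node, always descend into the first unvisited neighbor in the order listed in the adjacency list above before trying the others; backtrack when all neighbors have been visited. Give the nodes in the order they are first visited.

F, L, O, H, I, C, K, M, J, D, N, A, G, E, B

Visit F
F → L
F → O
O → H
O → I
I → C
F → K
K → M
K → J
J → D
D → N
N → A
N → G
G → E
K → B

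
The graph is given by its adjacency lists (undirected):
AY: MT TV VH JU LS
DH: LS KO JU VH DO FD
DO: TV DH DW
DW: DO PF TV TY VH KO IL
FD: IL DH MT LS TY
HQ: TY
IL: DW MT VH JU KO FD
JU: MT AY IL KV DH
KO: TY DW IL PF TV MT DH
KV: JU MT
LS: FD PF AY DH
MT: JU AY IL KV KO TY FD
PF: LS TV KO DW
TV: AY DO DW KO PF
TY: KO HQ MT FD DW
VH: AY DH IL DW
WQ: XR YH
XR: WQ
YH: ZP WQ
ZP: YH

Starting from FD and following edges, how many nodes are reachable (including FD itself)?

BFS from FD visits: FD, IL, DH, MT, LS, TY, DW, VH, JU, KO, DO, AY, KV, PF, HQ, TV
Reachable nodes: 16 of 20 total.

16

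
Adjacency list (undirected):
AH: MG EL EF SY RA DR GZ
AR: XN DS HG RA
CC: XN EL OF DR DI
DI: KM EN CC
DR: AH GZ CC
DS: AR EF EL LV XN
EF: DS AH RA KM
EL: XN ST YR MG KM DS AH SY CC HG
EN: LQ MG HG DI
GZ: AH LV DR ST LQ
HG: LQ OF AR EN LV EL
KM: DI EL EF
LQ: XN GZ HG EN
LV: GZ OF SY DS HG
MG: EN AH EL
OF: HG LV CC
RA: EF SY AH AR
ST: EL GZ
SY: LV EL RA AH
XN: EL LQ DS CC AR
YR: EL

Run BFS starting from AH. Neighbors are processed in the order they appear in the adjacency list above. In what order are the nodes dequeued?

AH, MG, EL, EF, SY, RA, DR, GZ, EN, XN, ST, YR, KM, DS, CC, HG, LV, AR, LQ, DI, OF

Visit AH; enqueue MG, EL, EF, SY, RA, DR, GZ → queue [MG, EL, EF, SY, RA, DR, GZ]
Visit MG; enqueue EN → queue [EL, EF, SY, RA, DR, GZ, EN]
Visit EL; enqueue XN, ST, YR, KM, DS, CC, HG → queue [EF, SY, RA, DR, GZ, EN, XN, ST, YR, KM, DS, CC, HG]
Visit EF → queue [SY, RA, DR, GZ, EN, XN, ST, YR, KM, DS, CC, HG]
Visit SY; enqueue LV → queue [RA, DR, GZ, EN, XN, ST, YR, KM, DS, CC, HG, LV]
Visit RA; enqueue AR → queue [DR, GZ, EN, XN, ST, YR, KM, DS, CC, HG, LV, AR]
Visit DR → queue [GZ, EN, XN, ST, YR, KM, DS, CC, HG, LV, AR]
Visit GZ; enqueue LQ → queue [EN, XN, ST, YR, KM, DS, CC, HG, LV, AR, LQ]
Visit EN; enqueue DI → queue [XN, ST, YR, KM, DS, CC, HG, LV, AR, LQ, DI]
Visit XN → queue [ST, YR, KM, DS, CC, HG, LV, AR, LQ, DI]
Visit ST → queue [YR, KM, DS, CC, HG, LV, AR, LQ, DI]
Visit YR → queue [KM, DS, CC, HG, LV, AR, LQ, DI]
Visit KM → queue [DS, CC, HG, LV, AR, LQ, DI]
Visit DS → queue [CC, HG, LV, AR, LQ, DI]
Visit CC; enqueue OF → queue [HG, LV, AR, LQ, DI, OF]
Visit HG → queue [LV, AR, LQ, DI, OF]
Visit LV → queue [AR, LQ, DI, OF]
Visit AR → queue [LQ, DI, OF]
Visit LQ → queue [DI, OF]
Visit DI → queue [OF]
Visit OF → queue []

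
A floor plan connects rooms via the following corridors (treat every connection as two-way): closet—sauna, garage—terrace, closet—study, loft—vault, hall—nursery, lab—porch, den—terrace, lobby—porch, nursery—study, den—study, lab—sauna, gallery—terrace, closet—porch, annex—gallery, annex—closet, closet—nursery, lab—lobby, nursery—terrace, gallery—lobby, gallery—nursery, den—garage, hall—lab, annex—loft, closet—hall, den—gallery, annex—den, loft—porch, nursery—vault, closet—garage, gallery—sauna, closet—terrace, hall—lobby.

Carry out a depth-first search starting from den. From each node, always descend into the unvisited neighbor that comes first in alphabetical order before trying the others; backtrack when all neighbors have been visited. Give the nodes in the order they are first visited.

den → annex → closet → garage → terrace → gallery → lobby → hall → lab → porch → loft → vault → nursery → study → sauna

Visit den
den → annex
annex → closet
closet → garage
garage → terrace
terrace → gallery
gallery → lobby
lobby → hall
hall → lab
lab → porch
porch → loft
loft → vault
vault → nursery
nursery → study
lab → sauna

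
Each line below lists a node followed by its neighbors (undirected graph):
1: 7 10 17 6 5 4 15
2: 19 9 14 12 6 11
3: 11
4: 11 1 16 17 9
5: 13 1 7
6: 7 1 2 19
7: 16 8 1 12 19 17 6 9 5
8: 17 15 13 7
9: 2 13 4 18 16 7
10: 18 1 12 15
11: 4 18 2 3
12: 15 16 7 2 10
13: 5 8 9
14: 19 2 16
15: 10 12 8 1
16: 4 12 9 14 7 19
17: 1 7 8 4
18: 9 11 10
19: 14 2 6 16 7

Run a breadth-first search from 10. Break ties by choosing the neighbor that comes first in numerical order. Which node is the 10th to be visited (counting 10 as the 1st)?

Visit 10; enqueue 1, 12, 15, 18 → queue [1, 12, 15, 18]
Visit 1; enqueue 4, 5, 6, 7, 17 → queue [12, 15, 18, 4, 5, 6, 7, 17]
Visit 12; enqueue 2, 16 → queue [15, 18, 4, 5, 6, 7, 17, 2, 16]
Visit 15; enqueue 8 → queue [18, 4, 5, 6, 7, 17, 2, 16, 8]
Visit 18; enqueue 9, 11 → queue [4, 5, 6, 7, 17, 2, 16, 8, 9, 11]
Visit 4 → queue [5, 6, 7, 17, 2, 16, 8, 9, 11]
Visit 5; enqueue 13 → queue [6, 7, 17, 2, 16, 8, 9, 11, 13]
Visit 6; enqueue 19 → queue [7, 17, 2, 16, 8, 9, 11, 13, 19]
Visit 7 → queue [17, 2, 16, 8, 9, 11, 13, 19]
Visit 17 → queue [2, 16, 8, 9, 11, 13, 19]
Visit 2; enqueue 14 → queue [16, 8, 9, 11, 13, 19, 14]
Visit 16 → queue [8, 9, 11, 13, 19, 14]
Visit 8 → queue [9, 11, 13, 19, 14]
Visit 9 → queue [11, 13, 19, 14]
Visit 11; enqueue 3 → queue [13, 19, 14, 3]
Visit 13 → queue [19, 14, 3]
Visit 19 → queue [14, 3]
Visit 14 → queue [3]
Visit 3 → queue []

Visit order: 10, 1, 12, 15, 18, 4, 5, 6, 7, 17, 2, 16, 8, 9, 11, 13, 19, 14, 3

17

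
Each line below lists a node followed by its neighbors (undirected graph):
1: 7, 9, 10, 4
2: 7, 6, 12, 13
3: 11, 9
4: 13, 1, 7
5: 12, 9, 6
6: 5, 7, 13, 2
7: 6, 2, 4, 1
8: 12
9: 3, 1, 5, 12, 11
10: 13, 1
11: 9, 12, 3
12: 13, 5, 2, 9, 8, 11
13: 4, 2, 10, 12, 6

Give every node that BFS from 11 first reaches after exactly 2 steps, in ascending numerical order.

1, 2, 5, 8, 13

Level 0: 11
Level 1: 3, 9, 12
Level 2: 1, 2, 5, 8, 13
Level 3: 4, 6, 7, 10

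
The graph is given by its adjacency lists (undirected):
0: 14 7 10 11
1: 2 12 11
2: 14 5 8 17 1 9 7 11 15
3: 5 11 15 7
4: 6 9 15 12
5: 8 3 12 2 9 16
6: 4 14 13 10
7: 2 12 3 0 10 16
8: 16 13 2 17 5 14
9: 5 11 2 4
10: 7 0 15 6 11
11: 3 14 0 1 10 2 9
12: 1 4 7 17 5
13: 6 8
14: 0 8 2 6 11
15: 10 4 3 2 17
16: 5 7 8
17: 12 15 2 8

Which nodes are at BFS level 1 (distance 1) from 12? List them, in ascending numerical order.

1, 4, 5, 7, 17

Level 0: 12
Level 1: 1, 4, 5, 7, 17
Level 2: 0, 2, 3, 6, 8, 9, 10, 11, 15, 16
Level 3: 13, 14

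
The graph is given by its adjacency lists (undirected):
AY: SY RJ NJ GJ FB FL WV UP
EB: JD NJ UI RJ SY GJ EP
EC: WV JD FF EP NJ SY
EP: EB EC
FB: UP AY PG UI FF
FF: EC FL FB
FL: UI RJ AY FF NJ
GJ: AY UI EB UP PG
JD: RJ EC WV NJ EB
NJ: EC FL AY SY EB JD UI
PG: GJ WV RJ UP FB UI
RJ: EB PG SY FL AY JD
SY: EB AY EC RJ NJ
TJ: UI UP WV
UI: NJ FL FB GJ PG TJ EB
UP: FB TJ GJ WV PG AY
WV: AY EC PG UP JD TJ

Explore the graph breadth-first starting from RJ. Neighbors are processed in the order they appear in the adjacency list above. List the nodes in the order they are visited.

Visit RJ; enqueue EB, PG, SY, FL, AY, JD → queue [EB, PG, SY, FL, AY, JD]
Visit EB; enqueue NJ, UI, GJ, EP → queue [PG, SY, FL, AY, JD, NJ, UI, GJ, EP]
Visit PG; enqueue WV, UP, FB → queue [SY, FL, AY, JD, NJ, UI, GJ, EP, WV, UP, FB]
Visit SY; enqueue EC → queue [FL, AY, JD, NJ, UI, GJ, EP, WV, UP, FB, EC]
Visit FL; enqueue FF → queue [AY, JD, NJ, UI, GJ, EP, WV, UP, FB, EC, FF]
Visit AY → queue [JD, NJ, UI, GJ, EP, WV, UP, FB, EC, FF]
Visit JD → queue [NJ, UI, GJ, EP, WV, UP, FB, EC, FF]
Visit NJ → queue [UI, GJ, EP, WV, UP, FB, EC, FF]
Visit UI; enqueue TJ → queue [GJ, EP, WV, UP, FB, EC, FF, TJ]
Visit GJ → queue [EP, WV, UP, FB, EC, FF, TJ]
Visit EP → queue [WV, UP, FB, EC, FF, TJ]
Visit WV → queue [UP, FB, EC, FF, TJ]
Visit UP → queue [FB, EC, FF, TJ]
Visit FB → queue [EC, FF, TJ]
Visit EC → queue [FF, TJ]
Visit FF → queue [TJ]
Visit TJ → queue []

RJ -> EB -> PG -> SY -> FL -> AY -> JD -> NJ -> UI -> GJ -> EP -> WV -> UP -> FB -> EC -> FF -> TJ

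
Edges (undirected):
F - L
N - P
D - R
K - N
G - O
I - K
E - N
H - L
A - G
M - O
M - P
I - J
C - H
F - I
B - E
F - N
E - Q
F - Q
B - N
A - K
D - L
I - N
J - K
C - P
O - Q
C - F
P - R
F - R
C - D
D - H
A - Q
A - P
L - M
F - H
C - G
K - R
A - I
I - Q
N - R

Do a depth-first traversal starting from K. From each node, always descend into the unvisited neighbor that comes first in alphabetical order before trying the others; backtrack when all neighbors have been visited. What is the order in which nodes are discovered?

Visit K
K → A
A → G
G → C
C → D
D → H
H → F
F → I
I → J
I → N
N → B
B → E
E → Q
Q → O
O → M
M → L
M → P
P → R

K → A → G → C → D → H → F → I → J → N → B → E → Q → O → M → L → P → R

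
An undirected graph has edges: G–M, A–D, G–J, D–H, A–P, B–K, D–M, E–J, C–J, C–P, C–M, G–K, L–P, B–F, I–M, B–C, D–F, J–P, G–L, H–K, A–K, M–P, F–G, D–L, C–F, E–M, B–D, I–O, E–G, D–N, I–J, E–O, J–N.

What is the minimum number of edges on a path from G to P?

Level 0: G
Level 1: E, F, J, K, L, M
Level 2: A, B, C, D, H, I, N, O, P
P first appears at level 2.

2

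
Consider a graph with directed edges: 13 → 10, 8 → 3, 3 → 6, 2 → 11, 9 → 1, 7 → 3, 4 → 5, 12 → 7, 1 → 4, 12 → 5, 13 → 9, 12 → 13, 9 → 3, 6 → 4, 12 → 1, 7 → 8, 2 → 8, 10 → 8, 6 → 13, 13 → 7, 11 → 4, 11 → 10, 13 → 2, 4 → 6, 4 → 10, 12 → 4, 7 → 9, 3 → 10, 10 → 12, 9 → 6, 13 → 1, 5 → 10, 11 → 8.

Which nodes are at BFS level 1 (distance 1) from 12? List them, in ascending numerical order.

1, 4, 5, 7, 13

Level 0: 12
Level 1: 1, 4, 5, 7, 13
Level 2: 2, 3, 6, 8, 9, 10
Level 3: 11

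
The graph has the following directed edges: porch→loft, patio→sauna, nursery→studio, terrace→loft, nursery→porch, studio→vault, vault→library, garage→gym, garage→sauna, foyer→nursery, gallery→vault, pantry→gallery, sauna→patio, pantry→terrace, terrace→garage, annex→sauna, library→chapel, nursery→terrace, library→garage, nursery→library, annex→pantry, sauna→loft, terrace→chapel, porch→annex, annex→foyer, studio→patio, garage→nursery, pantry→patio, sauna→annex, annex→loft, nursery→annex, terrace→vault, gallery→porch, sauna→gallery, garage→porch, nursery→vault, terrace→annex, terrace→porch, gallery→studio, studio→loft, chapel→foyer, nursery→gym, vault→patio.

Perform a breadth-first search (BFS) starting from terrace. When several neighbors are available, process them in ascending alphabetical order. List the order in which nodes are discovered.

terrace, annex, chapel, garage, loft, porch, vault, foyer, pantry, sauna, gym, nursery, library, patio, gallery, studio

Visit terrace; enqueue annex, chapel, garage, loft, porch, vault → queue [annex, chapel, garage, loft, porch, vault]
Visit annex; enqueue foyer, pantry, sauna → queue [chapel, garage, loft, porch, vault, foyer, pantry, sauna]
Visit chapel → queue [garage, loft, porch, vault, foyer, pantry, sauna]
Visit garage; enqueue gym, nursery → queue [loft, porch, vault, foyer, pantry, sauna, gym, nursery]
Visit loft → queue [porch, vault, foyer, pantry, sauna, gym, nursery]
Visit porch → queue [vault, foyer, pantry, sauna, gym, nursery]
Visit vault; enqueue library, patio → queue [foyer, pantry, sauna, gym, nursery, library, patio]
Visit foyer → queue [pantry, sauna, gym, nursery, library, patio]
Visit pantry; enqueue gallery → queue [sauna, gym, nursery, library, patio, gallery]
Visit sauna → queue [gym, nursery, library, patio, gallery]
Visit gym → queue [nursery, library, patio, gallery]
Visit nursery; enqueue studio → queue [library, patio, gallery, studio]
Visit library → queue [patio, gallery, studio]
Visit patio → queue [gallery, studio]
Visit gallery → queue [studio]
Visit studio → queue []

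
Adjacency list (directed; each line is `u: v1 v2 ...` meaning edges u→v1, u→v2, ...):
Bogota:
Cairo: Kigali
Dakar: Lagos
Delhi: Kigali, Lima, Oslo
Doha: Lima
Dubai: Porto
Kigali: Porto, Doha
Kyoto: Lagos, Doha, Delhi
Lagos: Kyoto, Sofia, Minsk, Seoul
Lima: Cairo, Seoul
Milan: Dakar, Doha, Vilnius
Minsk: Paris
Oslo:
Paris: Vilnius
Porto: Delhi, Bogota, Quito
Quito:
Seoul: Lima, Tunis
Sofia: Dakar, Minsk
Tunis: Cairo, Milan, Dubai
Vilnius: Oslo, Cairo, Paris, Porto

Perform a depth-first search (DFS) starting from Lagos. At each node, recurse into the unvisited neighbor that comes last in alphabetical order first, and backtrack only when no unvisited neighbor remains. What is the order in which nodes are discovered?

Lagos -> Sofia -> Minsk -> Paris -> Vilnius -> Porto -> Quito -> Delhi -> Oslo -> Lima -> Seoul -> Tunis -> Milan -> Doha -> Dakar -> Dubai -> Cairo -> Kigali -> Bogota -> Kyoto

Visit Lagos
Lagos → Sofia
Sofia → Minsk
Minsk → Paris
Paris → Vilnius
Vilnius → Porto
Porto → Quito
Porto → Delhi
Delhi → Oslo
Delhi → Lima
Lima → Seoul
Seoul → Tunis
Tunis → Milan
Milan → Doha
Milan → Dakar
Tunis → Dubai
Tunis → Cairo
Cairo → Kigali
Porto → Bogota
Lagos → Kyoto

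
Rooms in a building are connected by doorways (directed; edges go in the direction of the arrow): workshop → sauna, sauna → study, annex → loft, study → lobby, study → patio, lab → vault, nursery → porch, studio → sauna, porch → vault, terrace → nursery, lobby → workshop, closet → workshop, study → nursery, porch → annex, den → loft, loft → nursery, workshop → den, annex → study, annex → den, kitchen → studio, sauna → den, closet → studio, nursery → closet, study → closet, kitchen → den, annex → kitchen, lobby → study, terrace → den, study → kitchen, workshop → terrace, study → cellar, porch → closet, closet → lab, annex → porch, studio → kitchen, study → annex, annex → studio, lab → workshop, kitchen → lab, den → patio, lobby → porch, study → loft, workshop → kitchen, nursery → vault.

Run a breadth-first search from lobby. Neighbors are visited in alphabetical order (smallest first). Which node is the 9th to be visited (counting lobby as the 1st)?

kitchen

Visit lobby; enqueue porch, study, workshop → queue [porch, study, workshop]
Visit porch; enqueue annex, closet, vault → queue [study, workshop, annex, closet, vault]
Visit study; enqueue cellar, kitchen, loft, nursery, patio → queue [workshop, annex, closet, vault, cellar, kitchen, loft, nursery, patio]
Visit workshop; enqueue den, sauna, terrace → queue [annex, closet, vault, cellar, kitchen, loft, nursery, patio, den, sauna, terrace]
Visit annex; enqueue studio → queue [closet, vault, cellar, kitchen, loft, nursery, patio, den, sauna, terrace, studio]
Visit closet; enqueue lab → queue [vault, cellar, kitchen, loft, nursery, patio, den, sauna, terrace, studio, lab]
Visit vault → queue [cellar, kitchen, loft, nursery, patio, den, sauna, terrace, studio, lab]
Visit cellar → queue [kitchen, loft, nursery, patio, den, sauna, terrace, studio, lab]
Visit kitchen → queue [loft, nursery, patio, den, sauna, terrace, studio, lab]
Visit loft → queue [nursery, patio, den, sauna, terrace, studio, lab]
Visit nursery → queue [patio, den, sauna, terrace, studio, lab]
Visit patio → queue [den, sauna, terrace, studio, lab]
Visit den → queue [sauna, terrace, studio, lab]
Visit sauna → queue [terrace, studio, lab]
Visit terrace → queue [studio, lab]
Visit studio → queue [lab]
Visit lab → queue []

Visit order: lobby, porch, study, workshop, annex, closet, vault, cellar, kitchen, loft, nursery, patio, den, sauna, terrace, studio, lab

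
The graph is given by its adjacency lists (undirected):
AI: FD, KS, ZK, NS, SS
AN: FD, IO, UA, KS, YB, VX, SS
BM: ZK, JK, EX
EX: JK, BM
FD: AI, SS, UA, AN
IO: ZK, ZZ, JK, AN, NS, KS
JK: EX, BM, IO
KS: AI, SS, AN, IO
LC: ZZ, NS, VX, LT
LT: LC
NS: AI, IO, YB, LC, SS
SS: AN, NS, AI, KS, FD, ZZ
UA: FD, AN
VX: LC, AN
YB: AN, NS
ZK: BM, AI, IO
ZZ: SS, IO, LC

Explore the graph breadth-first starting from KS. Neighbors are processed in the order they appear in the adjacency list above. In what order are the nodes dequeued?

Visit KS; enqueue AI, SS, AN, IO → queue [AI, SS, AN, IO]
Visit AI; enqueue FD, ZK, NS → queue [SS, AN, IO, FD, ZK, NS]
Visit SS; enqueue ZZ → queue [AN, IO, FD, ZK, NS, ZZ]
Visit AN; enqueue UA, YB, VX → queue [IO, FD, ZK, NS, ZZ, UA, YB, VX]
Visit IO; enqueue JK → queue [FD, ZK, NS, ZZ, UA, YB, VX, JK]
Visit FD → queue [ZK, NS, ZZ, UA, YB, VX, JK]
Visit ZK; enqueue BM → queue [NS, ZZ, UA, YB, VX, JK, BM]
Visit NS; enqueue LC → queue [ZZ, UA, YB, VX, JK, BM, LC]
Visit ZZ → queue [UA, YB, VX, JK, BM, LC]
Visit UA → queue [YB, VX, JK, BM, LC]
Visit YB → queue [VX, JK, BM, LC]
Visit VX → queue [JK, BM, LC]
Visit JK; enqueue EX → queue [BM, LC, EX]
Visit BM → queue [LC, EX]
Visit LC; enqueue LT → queue [EX, LT]
Visit EX → queue [LT]
Visit LT → queue []

KS → AI → SS → AN → IO → FD → ZK → NS → ZZ → UA → YB → VX → JK → BM → LC → EX → LT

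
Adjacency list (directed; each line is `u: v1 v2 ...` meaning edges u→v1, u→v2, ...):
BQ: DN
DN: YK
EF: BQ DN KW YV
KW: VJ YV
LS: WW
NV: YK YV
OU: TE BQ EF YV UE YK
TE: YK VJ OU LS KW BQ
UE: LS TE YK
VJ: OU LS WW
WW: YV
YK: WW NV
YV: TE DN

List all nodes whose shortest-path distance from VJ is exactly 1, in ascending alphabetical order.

LS, OU, WW

Level 0: VJ
Level 1: LS, OU, WW
Level 2: BQ, EF, TE, UE, YK, YV
Level 3: DN, KW, NV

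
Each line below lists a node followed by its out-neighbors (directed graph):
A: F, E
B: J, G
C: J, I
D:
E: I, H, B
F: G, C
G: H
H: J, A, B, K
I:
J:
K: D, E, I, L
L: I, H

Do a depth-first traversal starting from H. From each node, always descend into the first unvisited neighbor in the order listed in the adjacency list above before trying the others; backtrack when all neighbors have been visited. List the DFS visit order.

Visit H
H → J
H → A
A → F
F → G
F → C
C → I
A → E
E → B
H → K
K → D
K → L

H J A F G C I E B K D L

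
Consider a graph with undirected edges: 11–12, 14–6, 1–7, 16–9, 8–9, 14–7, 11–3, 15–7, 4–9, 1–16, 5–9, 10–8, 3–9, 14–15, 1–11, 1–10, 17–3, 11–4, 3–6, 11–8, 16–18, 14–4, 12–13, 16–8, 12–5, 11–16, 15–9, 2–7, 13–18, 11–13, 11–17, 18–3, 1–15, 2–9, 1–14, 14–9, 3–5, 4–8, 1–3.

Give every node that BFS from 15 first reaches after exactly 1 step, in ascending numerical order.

Level 0: 15
Level 1: 1, 7, 9, 14
Level 2: 2, 3, 4, 5, 6, 8, 10, 11, 16
Level 3: 12, 13, 17, 18

1, 7, 9, 14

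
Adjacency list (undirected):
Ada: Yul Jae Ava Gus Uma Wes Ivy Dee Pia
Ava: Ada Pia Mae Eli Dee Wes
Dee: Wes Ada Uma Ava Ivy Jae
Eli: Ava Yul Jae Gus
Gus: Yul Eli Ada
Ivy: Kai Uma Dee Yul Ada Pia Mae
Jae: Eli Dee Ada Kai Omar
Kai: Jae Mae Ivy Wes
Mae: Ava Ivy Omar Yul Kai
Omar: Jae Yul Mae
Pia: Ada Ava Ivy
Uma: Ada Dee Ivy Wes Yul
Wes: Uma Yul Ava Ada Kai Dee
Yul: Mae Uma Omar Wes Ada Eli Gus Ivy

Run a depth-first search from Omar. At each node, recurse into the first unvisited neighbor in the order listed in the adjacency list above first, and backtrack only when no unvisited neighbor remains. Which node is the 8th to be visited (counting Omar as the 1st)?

Visit Omar
Omar → Jae
Jae → Eli
Eli → Ava
Ava → Ada
Ada → Yul
Yul → Mae
Mae → Ivy
Ivy → Kai
Kai → Wes
Wes → Uma
Uma → Dee
Ivy → Pia
Yul → Gus

Visit order: Omar, Jae, Eli, Ava, Ada, Yul, Mae, Ivy, Kai, Wes, Uma, Dee, Pia, Gus

Ivy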